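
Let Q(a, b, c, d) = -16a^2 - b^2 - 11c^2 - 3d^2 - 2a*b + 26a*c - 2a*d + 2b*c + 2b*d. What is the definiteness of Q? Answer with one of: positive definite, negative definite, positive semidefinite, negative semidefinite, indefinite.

negative definite

The symmetric matrix is A = [[-16, -1, 13, -1], [-1, -1, 1, 1], [13, 1, -11, 0], [-1, 1, 0, -3]].
Symmetric row and column elimination reduces A to a congruent diagonal form with pivots -16, -15/16, -2/5, -5/6.
That gives 4 negative pivots.
Hence Q is negative definite.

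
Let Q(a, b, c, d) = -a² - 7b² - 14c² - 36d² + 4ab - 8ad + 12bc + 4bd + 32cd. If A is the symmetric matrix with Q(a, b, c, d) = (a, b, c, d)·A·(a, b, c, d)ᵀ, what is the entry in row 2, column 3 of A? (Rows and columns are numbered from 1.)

6

The coefficient of b·c in Q is 12. For a symmetric A this equals A[2,3] + A[3,2] = 2·A[2,3].
So A[2,3] = 12/2 = 6.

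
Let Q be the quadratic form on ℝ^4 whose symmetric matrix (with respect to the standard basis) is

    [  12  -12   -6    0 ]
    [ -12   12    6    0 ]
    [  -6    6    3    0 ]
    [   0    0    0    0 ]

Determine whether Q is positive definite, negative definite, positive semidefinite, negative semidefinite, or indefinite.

Row-reducing A symmetrically gives the diagonal entries 12, 0, 0, 0.
So there are 1 positive, 3 zero pivots.
Hence Q is positive semidefinite.

positive semidefinite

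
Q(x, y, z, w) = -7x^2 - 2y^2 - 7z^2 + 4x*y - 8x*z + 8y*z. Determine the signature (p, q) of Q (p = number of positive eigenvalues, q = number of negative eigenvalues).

(1, 2)

The associated matrix is A = [[-7, 2, -4, 0], [2, -2, 4, 0], [-4, 4, -7, 0], [0, 0, 0, 0]].
Applying the same elementary operations to the rows and columns of A produces a congruent diagonal matrix with entries -7, -10/7, 1, 0.
So there are 1 positive, 2 negative, 1 zero pivots.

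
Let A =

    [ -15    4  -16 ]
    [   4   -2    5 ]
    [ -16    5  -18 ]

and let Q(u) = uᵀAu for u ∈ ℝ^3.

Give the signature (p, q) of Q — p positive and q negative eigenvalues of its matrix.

(0, 3)

Symmetric row and column elimination reduces A to a congruent diagonal form with pivots -15, -14/15, -5/14.
Counting signs: 3 negative.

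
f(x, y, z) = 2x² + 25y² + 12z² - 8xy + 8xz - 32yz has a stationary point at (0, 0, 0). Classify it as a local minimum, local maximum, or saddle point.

The Hessian at the origin is H = [[4, -8, 8], [-8, 50, -32], [8, -32, 24]].
Symmetric row and column elimination reduces H to a congruent diagonal form with pivots 4, 34, 8/17.
Counting signs: 3 positive.
H is positive definite, so the origin is a strict local minimum.

local minimum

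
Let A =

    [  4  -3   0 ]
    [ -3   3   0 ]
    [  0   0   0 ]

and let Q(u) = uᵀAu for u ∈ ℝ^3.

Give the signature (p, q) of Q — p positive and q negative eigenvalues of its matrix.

(2, 0)

Congruent diagonalization of A (simultaneous row and column reduction) yields pivots 4, 3/4, 0.
Counting signs: 2 positive, 1 zero.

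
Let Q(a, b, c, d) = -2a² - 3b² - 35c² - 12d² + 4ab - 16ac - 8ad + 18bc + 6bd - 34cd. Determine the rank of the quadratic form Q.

Write A = [[-2, 2, -8, -4], [2, -3, 9, 3], [-8, 9, -35, -17], [-4, 3, -17, -12]].
Congruent diagonalization of A (simultaneous row and column reduction) yields pivots -2, -1, -2, -1.
Counting signs: 4 negative.
The rank is the number of nonzero pivots: 4.

4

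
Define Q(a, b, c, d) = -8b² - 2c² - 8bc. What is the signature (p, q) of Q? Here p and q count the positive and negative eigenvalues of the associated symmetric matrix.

(0, 1)

The symmetric matrix is A = [[0, 0, 0, 0], [0, -8, -4, 0], [0, -4, -2, 0], [0, 0, 0, 0]].
Congruent diagonalization of A (simultaneous row and column reduction) yields pivots 0, -8, 0, 0.
So there are 1 negative, 3 zero pivots.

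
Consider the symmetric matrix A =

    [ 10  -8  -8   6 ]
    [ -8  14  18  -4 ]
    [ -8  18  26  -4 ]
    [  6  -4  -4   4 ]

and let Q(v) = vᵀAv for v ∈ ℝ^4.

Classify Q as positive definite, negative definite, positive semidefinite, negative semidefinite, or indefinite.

Congruent diagonalization of A (simultaneous row and column reduction) yields pivots 10, 38/5, 36/19, 2/9.
That gives 4 positive pivots.
Hence Q is positive definite.

positive definite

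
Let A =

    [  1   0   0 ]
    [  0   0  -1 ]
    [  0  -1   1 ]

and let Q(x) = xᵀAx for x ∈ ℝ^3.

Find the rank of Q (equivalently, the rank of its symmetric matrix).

Row reduction of A gives 3 nonzero rows, so rank A = 3.

3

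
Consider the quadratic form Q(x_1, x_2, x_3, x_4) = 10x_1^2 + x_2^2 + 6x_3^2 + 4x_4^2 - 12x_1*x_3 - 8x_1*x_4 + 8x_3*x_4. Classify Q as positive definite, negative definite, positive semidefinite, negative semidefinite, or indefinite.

The symmetric matrix of Q is A = [[10, 0, -6, -4], [0, 1, 0, 0], [-6, 0, 6, 4], [-4, 0, 4, 4]].
Leading principal minors: Δ_1 = 10, Δ_2 = 10, Δ_3 = 24, Δ_4 = 32.
All leading principal minors are positive, so by Sylvester's criterion Q is positive definite.

positive definite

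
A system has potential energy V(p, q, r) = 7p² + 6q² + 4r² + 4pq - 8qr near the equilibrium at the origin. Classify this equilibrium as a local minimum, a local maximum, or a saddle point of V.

local minimum

The Hessian at the origin is H = [[14, 4, 0], [4, 12, -8], [0, -8, 8]].
Applying the same elementary operations to the rows and columns of H produces a congruent diagonal matrix with entries 14, 76/7, 40/19.
That gives 3 positive pivots.
H is positive definite, so the origin is a strict local minimum.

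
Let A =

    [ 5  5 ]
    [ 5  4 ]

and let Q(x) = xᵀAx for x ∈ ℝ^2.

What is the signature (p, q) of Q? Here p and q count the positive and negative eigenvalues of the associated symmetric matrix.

(1, 1)

Symmetric row and column elimination reduces A to a congruent diagonal form with pivots 5, -1.
Counting signs: 1 positive, 1 negative.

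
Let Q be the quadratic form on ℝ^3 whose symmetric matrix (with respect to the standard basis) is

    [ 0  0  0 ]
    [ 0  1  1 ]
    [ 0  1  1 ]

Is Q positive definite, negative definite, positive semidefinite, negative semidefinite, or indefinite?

positive semidefinite

Applying the same elementary operations to the rows and columns of A produces a congruent diagonal matrix with entries 0, 1, 0.
Counting signs: 1 positive, 2 zero.
Hence Q is positive semidefinite.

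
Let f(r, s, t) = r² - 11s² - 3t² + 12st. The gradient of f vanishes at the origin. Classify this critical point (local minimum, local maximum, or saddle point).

saddle point

The Hessian at the origin is H = [[2, 0, 0], [0, -22, 12], [0, 12, -6]].
Applying the same elementary operations to the rows and columns of H produces a congruent diagonal matrix with entries 2, -22, 6/11.
That gives 2 positive, 1 negative pivots.
H is indefinite, so the origin is a saddle point.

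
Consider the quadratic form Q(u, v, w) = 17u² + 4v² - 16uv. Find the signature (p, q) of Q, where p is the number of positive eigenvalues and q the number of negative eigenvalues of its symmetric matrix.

(2, 0)

The symmetric matrix is A = [[17, -8, 0], [-8, 4, 0], [0, 0, 0]].
Symmetric row and column elimination reduces A to a congruent diagonal form with pivots 17, 4/17, 0.
So there are 2 positive, 1 zero pivots.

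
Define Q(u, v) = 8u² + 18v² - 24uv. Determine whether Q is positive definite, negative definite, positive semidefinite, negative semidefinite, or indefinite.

positive semidefinite

The symmetric matrix is A = [[8, -12], [-12, 18]].
Row-reducing A symmetrically gives the diagonal entries 8, 0.
That gives 1 positive, 1 zero pivots.
Hence Q is positive semidefinite.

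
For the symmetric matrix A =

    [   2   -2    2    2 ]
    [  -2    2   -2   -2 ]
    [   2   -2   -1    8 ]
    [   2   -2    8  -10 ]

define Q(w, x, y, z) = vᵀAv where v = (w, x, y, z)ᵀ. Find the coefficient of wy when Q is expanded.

4

The coefficient of wy is A[1,3] + A[3,1] = 2·2 = 4.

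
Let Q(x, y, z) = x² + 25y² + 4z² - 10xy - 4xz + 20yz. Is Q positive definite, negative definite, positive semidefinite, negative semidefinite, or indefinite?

The symmetric matrix is A = [[1, -5, -2], [-5, 25, 10], [-2, 10, 4]].
Symmetric row and column elimination reduces A to a congruent diagonal form with pivots 1, 0, 0.
That gives 1 positive, 2 zero pivots.
Hence Q is positive semidefinite.

positive semidefinite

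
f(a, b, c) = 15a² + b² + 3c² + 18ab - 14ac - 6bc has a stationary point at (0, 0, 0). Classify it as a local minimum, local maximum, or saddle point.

The Hessian at the origin is H = [[30, 18, -14], [18, 2, -6], [-14, -6, 6]].
Row-reducing H symmetrically gives the diagonal entries 30, -44/5, 4/33.
So there are 2 positive, 1 negative pivots.
H is indefinite, so the origin is a saddle point.

saddle point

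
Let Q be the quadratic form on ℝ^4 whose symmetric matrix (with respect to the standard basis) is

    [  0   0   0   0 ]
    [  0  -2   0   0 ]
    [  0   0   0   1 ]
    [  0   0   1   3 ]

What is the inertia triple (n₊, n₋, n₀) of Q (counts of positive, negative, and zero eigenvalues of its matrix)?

By Sylvester's law of inertia any congruent diagonalization of A has 1 positive, 2 negative and 1 zero entries.

(1, 2, 1)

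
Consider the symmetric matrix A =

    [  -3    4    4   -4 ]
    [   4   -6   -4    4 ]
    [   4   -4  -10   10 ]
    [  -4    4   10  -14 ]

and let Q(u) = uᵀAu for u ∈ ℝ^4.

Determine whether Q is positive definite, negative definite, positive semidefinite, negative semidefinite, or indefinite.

negative definite

Row-reducing A symmetrically gives the diagonal entries -3, -2/3, -2, -4.
That gives 4 negative pivots.
Hence Q is negative definite.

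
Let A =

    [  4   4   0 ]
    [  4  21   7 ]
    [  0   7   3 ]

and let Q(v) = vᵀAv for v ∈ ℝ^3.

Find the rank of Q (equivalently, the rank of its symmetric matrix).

3

Symmetric row and column elimination reduces A to a congruent diagonal form with pivots 4, 17, 2/17.
That gives 3 positive pivots.
The rank is the number of nonzero pivots: 3.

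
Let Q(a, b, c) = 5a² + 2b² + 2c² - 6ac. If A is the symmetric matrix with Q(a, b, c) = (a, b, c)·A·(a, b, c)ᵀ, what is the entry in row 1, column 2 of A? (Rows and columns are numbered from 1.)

The coefficient of a·b in Q is 0. For a symmetric A this equals A[1,2] + A[2,1] = 2·A[1,2].
So A[1,2] = 0/2 = 0.

0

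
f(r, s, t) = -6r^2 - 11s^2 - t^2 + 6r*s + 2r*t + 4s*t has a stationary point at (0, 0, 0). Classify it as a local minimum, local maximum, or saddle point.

The Hessian at the origin is H = [[-12, 6, 2], [6, -22, 4], [2, 4, -2]].
Symmetric row and column elimination reduces H to a congruent diagonal form with pivots -12, -19, -20/57.
That gives 3 negative pivots.
H is negative definite, so the origin is a strict local maximum.

local maximum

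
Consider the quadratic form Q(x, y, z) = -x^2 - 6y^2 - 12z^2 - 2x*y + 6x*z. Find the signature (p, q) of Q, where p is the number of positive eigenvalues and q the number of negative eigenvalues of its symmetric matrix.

(0, 3)

The associated matrix is A = [[-1, -1, 3], [-1, -6, 0], [3, 0, -12]].
An LDLᵀ factorisation of A has diagonal entries -1, -5, -6/5.
That gives 3 negative pivots.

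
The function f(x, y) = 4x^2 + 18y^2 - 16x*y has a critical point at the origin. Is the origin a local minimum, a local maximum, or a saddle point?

The Hessian at the origin is H = [[8, -16], [-16, 36]].
det H = 8·36 − (-16)² = 32 > 0 and H[1,1] = 8 > 0, so H is positive definite.
Therefore the origin is a local minimum.

local minimum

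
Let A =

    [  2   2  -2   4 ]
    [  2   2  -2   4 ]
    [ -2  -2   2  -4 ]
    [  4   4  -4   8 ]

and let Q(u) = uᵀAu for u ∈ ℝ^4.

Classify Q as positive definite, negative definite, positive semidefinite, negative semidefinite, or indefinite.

Applying the same elementary operations to the rows and columns of A produces a congruent diagonal matrix with entries 2, 0, 0, 0.
So there are 1 positive, 3 zero pivots.
Hence Q is positive semidefinite.

positive semidefinite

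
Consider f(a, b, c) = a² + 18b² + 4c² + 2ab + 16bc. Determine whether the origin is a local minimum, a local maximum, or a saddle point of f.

The Hessian at the origin is H = [[2, 2, 0], [2, 36, 16], [0, 16, 8]].
Row-reducing H symmetrically gives the diagonal entries 2, 34, 8/17.
Counting signs: 3 positive.
H is positive definite, so the origin is a strict local minimum.

local minimum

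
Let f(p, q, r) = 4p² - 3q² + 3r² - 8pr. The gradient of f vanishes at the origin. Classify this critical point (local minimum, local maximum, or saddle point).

The Hessian at the origin is H = [[8, 0, -8], [0, -6, 0], [-8, 0, 6]].
Symmetric row and column elimination reduces H to a congruent diagonal form with pivots 8, -6, -2.
That gives 1 positive, 2 negative pivots.
H is indefinite, so the origin is a saddle point.

saddle point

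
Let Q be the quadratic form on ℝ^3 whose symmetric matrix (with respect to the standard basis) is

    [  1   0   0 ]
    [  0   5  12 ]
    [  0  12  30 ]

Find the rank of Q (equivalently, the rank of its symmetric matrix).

3

An LDLᵀ factorisation of A has diagonal entries 1, 5, 6/5.
That gives 3 positive pivots.
The rank is the number of nonzero pivots: 3.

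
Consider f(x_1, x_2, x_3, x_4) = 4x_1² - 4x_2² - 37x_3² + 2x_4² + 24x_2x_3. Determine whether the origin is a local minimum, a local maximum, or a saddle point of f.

saddle point

The Hessian at the origin is H = [[8, 0, 0, 0], [0, -8, 24, 0], [0, 24, -74, 0], [0, 0, 0, 4]].
Congruent diagonalization of H (simultaneous row and column reduction) yields pivots 8, -8, -2, 4.
That gives 2 positive, 2 negative pivots.
H is indefinite, so the origin is a saddle point.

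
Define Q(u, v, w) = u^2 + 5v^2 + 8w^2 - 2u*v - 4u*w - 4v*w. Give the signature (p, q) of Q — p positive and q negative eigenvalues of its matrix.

(2, 0)

The associated matrix is A = [[1, -1, -2], [-1, 5, -2], [-2, -2, 8]].
Congruent diagonalization of A (simultaneous row and column reduction) yields pivots 1, 4, 0.
So there are 2 positive, 1 zero pivots.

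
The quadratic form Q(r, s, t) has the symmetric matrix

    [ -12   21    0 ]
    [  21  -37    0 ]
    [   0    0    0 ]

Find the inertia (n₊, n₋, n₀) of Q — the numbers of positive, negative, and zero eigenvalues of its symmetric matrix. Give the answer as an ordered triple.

(0, 2, 1)

Row-reducing A symmetrically gives the diagonal entries -12, -1/4, 0.
Counting signs: 2 negative, 1 zero.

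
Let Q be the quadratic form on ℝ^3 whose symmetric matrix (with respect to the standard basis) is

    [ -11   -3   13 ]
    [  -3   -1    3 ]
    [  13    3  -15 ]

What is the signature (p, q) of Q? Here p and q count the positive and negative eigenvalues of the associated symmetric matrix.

Symmetric row and column elimination reduces A to a congruent diagonal form with pivots -11, -2/11, 2.
That gives 1 positive, 2 negative pivots.

(1, 2)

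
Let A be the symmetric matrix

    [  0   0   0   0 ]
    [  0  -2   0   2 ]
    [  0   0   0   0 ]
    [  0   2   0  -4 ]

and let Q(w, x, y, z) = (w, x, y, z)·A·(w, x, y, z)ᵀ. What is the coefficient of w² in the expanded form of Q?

The coefficient of w² is the diagonal entry A[1,1] = 0.

0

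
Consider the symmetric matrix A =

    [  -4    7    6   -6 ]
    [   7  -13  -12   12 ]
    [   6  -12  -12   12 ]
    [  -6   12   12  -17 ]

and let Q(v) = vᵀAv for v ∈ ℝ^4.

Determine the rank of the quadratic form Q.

3

Congruent diagonalization of A (simultaneous row and column reduction) yields pivots -4, -3/4, 0, -5.
So there are 3 negative, 1 zero pivots.
The rank is the number of nonzero pivots: 3.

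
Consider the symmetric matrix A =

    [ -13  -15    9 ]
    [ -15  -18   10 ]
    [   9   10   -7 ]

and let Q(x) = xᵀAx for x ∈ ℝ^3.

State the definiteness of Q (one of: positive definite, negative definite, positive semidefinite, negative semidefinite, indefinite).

An LDLᵀ factorisation of A has diagonal entries -13, -9/13, -5/9.
So there are 3 negative pivots.
Hence Q is negative definite.

negative definite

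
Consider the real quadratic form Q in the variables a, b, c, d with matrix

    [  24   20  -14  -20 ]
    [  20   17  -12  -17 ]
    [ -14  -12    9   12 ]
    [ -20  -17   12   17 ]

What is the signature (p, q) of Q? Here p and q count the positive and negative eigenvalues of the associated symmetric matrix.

(3, 0)

Congruent diagonalization of A (simultaneous row and column reduction) yields pivots 24, 1/3, 1/2, 0.
Counting signs: 3 positive, 1 zero.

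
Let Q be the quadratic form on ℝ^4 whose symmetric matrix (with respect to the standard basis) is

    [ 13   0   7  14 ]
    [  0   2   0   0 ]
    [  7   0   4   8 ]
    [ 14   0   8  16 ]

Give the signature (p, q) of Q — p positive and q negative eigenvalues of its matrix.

Symmetric row and column elimination reduces A to a congruent diagonal form with pivots 13, 2, 3/13, 0.
That gives 3 positive, 1 zero pivots.

(3, 0)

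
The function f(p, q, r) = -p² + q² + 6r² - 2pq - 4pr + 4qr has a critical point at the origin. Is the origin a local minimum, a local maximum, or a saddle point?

The Hessian at the origin is H = [[-2, -2, -4], [-2, 2, 4], [-4, 4, 12]].
An LDLᵀ factorisation of H has diagonal entries -2, 4, 4.
Counting signs: 2 positive, 1 negative.
H is indefinite, so the origin is a saddle point.

saddle point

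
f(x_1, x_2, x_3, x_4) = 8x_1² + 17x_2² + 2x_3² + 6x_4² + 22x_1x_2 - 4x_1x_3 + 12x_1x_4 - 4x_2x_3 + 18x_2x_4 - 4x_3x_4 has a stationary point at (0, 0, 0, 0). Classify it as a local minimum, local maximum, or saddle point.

local minimum

The Hessian at the origin is H = [[16, 22, -4, 12], [22, 34, -4, 18], [-4, -4, 4, -4], [12, 18, -4, 12]].
Congruent diagonalization of H (simultaneous row and column reduction) yields pivots 16, 15/4, 12/5, 4/3.
So there are 4 positive pivots.
H is positive definite, so the origin is a strict local minimum.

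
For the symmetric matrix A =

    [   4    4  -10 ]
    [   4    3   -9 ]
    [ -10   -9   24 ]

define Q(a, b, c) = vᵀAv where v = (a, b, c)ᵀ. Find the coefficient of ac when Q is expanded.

-20

The coefficient of ac is A[1,3] + A[3,1] = 2·(-10) = -20.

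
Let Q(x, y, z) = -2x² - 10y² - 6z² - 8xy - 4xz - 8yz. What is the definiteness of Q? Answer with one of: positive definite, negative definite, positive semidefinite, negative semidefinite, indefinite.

negative definite

The symmetric matrix of Q is A = [[-2, -4, -2], [-4, -10, -4], [-2, -4, -6]].
Leading principal minors: Δ_1 = -2, Δ_2 = 4, Δ_3 = -16.
The signs alternate starting with Δ_1 < 0, so by Sylvester's criterion Q is negative definite.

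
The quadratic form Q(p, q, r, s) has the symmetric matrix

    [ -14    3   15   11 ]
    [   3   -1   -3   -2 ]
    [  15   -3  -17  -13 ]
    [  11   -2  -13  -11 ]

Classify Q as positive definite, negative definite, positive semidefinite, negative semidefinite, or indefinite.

negative definite

Leading principal minors: Δ_1 = -14, Δ_2 = 5, Δ_3 = -4, Δ_4 = 3.
The signs alternate starting with Δ_1 < 0, so by Sylvester's criterion Q is negative definite.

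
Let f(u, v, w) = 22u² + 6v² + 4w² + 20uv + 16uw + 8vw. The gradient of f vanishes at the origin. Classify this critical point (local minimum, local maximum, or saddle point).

The Hessian at the origin is H = [[44, 20, 16], [20, 12, 8], [16, 8, 8]].
Congruent diagonalization of H (simultaneous row and column reduction) yields pivots 44, 32/11, 2.
So there are 3 positive pivots.
H is positive definite, so the origin is a strict local minimum.

local minimum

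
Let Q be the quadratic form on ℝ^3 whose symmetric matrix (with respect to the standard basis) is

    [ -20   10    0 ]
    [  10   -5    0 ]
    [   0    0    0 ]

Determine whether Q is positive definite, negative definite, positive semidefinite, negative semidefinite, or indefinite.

negative semidefinite

Applying the same elementary operations to the rows and columns of A produces a congruent diagonal matrix with entries -20, 0, 0.
That gives 1 negative, 2 zero pivots.
Hence Q is negative semidefinite.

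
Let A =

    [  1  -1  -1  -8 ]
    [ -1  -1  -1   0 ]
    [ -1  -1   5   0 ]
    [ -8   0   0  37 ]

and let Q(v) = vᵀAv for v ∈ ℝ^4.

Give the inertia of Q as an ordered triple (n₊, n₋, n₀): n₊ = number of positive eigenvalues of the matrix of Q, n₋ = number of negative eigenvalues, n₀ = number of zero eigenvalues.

Applying the same elementary operations to the rows and columns of A produces a congruent diagonal matrix with entries 1, -2, 6, 5.
Counting signs: 3 positive, 1 negative.

(3, 1, 0)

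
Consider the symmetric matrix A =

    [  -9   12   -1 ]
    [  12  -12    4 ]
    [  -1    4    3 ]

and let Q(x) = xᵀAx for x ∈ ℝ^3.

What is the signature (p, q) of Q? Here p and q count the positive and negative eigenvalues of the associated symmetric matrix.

An LDLᵀ factorisation of A has diagonal entries -9, 4, 4/3.
So there are 2 positive, 1 negative pivots.

(2, 1)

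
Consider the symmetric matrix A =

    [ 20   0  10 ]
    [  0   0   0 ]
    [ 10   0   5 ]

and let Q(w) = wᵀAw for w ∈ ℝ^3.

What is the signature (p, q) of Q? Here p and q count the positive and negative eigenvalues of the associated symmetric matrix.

(1, 0)

Row-reducing A symmetrically gives the diagonal entries 20, 0, 0.
Counting signs: 1 positive, 2 zero.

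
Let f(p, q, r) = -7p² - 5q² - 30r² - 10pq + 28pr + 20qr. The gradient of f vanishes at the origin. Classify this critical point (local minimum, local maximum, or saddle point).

The Hessian at the origin is H = [[-14, -10, 28], [-10, -10, 20], [28, 20, -60]].
Congruent diagonalization of H (simultaneous row and column reduction) yields pivots -14, -20/7, -4.
So there are 3 negative pivots.
H is negative definite, so the origin is a strict local maximum.

local maximum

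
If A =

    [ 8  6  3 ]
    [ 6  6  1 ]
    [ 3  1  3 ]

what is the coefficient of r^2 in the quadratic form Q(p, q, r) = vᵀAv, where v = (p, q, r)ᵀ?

The coefficient of r^2 is the diagonal entry A[3,3] = 3.

3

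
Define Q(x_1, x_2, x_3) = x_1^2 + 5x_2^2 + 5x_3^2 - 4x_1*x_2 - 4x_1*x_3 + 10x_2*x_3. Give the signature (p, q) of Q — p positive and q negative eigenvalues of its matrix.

The symmetric matrix is A = [[1, -2, -2], [-2, 5, 5], [-2, 5, 5]].
Row-reducing A symmetrically gives the diagonal entries 1, 1, 0.
So there are 2 positive, 1 zero pivots.

(2, 0)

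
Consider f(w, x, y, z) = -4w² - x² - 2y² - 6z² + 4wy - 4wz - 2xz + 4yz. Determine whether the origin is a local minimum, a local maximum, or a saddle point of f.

local maximum

The Hessian at the origin is H = [[-8, 0, 4, -4], [0, -2, 0, -2], [4, 0, -4, 4], [-4, -2, 4, -12]].
An LDLᵀ factorisation of H has diagonal entries -8, -2, -2, -6.
That gives 4 negative pivots.
H is negative definite, so the origin is a strict local maximum.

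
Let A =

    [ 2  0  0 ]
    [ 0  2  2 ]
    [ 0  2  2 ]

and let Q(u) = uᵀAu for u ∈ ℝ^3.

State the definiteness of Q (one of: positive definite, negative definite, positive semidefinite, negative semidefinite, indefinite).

Applying the same elementary operations to the rows and columns of A produces a congruent diagonal matrix with entries 2, 2, 0.
Counting signs: 2 positive, 1 zero.
Hence Q is positive semidefinite.

positive semidefinite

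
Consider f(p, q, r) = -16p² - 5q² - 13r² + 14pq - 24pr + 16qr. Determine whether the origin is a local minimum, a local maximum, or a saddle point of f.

The Hessian at the origin is H = [[-32, 14, -24], [14, -10, 16], [-24, 16, -26]].
Symmetric row and column elimination reduces H to a congruent diagonal form with pivots -32, -31/8, -6/31.
That gives 3 negative pivots.
H is negative definite, so the origin is a strict local maximum.

local maximum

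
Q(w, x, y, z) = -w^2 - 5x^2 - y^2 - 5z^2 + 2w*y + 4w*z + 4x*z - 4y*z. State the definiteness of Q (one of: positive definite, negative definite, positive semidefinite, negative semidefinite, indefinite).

negative semidefinite

The symmetric matrix is A = [[-1, 0, 1, 2], [0, -5, 0, 2], [1, 0, -1, -2], [2, 2, -2, -5]].
Row-reducing A symmetrically gives the diagonal entries -1, -5, 0, -1/5.
So there are 3 negative, 1 zero pivots.
Hence Q is negative semidefinite.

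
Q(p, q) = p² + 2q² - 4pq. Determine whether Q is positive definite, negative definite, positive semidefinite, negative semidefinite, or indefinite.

The symmetric matrix of Q is [[1, -2], [-2, 2]].
For the 2×2 matrix [[1, -2], [-2, 2]]: det = 1·2 − (-2)² = -2, trace = 3.
det < 0 so the eigenvalues have opposite signs; the form is indefinite.

indefinite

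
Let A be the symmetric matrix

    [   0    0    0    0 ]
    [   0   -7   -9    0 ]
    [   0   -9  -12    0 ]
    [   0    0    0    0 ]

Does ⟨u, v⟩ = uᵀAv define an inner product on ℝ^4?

no

Applying the same elementary operations to the rows and columns of A produces a congruent diagonal matrix with entries 0, -7, -3/7, 0.
Counting signs: 2 negative, 2 zero.
Hence Q is negative semidefinite.
⟨·,·⟩ is an inner product exactly when A is positive definite.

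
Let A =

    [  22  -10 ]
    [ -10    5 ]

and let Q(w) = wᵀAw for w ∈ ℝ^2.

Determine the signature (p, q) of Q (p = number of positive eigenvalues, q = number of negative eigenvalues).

Row-reducing A symmetrically gives the diagonal entries 22, 5/11.
Counting signs: 2 positive.

(2, 0)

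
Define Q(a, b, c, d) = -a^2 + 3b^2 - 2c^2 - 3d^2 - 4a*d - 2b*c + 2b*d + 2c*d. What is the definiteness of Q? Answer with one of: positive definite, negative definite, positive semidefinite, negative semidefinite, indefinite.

Write A = [[-1, 0, 0, -2], [0, 3, -1, 1], [0, -1, -2, 1], [-2, 1, 1, -3]].
Applying the same elementary operations to the rows and columns of A produces a congruent diagonal matrix with entries -1, 3, -7/3, 10/7.
So there are 2 positive, 2 negative pivots.
Hence Q is indefinite.

indefinite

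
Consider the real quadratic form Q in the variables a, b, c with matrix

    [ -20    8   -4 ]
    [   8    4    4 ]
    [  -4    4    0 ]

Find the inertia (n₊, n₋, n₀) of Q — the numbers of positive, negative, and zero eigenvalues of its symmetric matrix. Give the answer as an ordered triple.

Applying the same elementary operations to the rows and columns of A produces a congruent diagonal matrix with entries -20, 36/5, 0.
Counting signs: 1 positive, 1 negative, 1 zero.

(1, 1, 1)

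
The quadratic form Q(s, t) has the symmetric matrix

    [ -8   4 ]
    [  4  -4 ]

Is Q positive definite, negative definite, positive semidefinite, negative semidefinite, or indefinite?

Leading principal minors: Δ_1 = -8, Δ_2 = 16.
The signs alternate starting with Δ_1 < 0, so by Sylvester's criterion Q is negative definite.

negative definite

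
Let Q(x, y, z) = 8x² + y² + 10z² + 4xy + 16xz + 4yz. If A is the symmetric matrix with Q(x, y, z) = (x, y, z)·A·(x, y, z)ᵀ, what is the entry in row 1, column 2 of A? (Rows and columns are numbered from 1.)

The coefficient of x·y in Q is 4. For a symmetric A this equals A[1,2] + A[2,1] = 2·A[1,2].
So A[1,2] = 4/2 = 2.

2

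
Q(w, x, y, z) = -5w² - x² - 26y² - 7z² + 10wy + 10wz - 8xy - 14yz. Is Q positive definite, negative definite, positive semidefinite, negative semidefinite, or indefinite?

The symmetric matrix of Q is A = [[-5, 0, 5, 5], [0, -1, -4, 0], [5, -4, -26, -7], [5, 0, -7, -7]].
Leading principal minors: Δ_1 = -5, Δ_2 = 5, Δ_3 = -25, Δ_4 = 30.
The signs alternate starting with Δ_1 < 0, so by Sylvester's criterion Q is negative definite.

negative definite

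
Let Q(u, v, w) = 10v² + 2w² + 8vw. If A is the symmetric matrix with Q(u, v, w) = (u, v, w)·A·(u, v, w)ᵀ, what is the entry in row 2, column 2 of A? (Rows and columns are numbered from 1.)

10

The coefficient of v² in Q is 10, and that is exactly A[2,2].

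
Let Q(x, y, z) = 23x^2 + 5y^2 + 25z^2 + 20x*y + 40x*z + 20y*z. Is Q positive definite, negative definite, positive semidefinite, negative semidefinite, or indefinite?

positive definite

The symmetric matrix of Q is A = [[23, 10, 20], [10, 5, 10], [20, 10, 25]].
Leading principal minors: Δ_1 = 23, Δ_2 = 15, Δ_3 = 75.
All leading principal minors are positive, so by Sylvester's criterion Q is positive definite.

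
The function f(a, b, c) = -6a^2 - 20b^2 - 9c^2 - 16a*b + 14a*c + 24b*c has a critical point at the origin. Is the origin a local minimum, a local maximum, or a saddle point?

local maximum

The Hessian at the origin is H = [[-12, -16, 14], [-16, -40, 24], [14, 24, -18]].
Row-reducing H symmetrically gives the diagonal entries -12, -56/3, -1/7.
That gives 3 negative pivots.
H is negative definite, so the origin is a strict local maximum.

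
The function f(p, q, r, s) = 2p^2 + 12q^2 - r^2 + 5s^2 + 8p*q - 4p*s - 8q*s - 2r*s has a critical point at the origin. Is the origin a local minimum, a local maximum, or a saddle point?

saddle point

The Hessian at the origin is H = [[4, 8, 0, -4], [8, 24, 0, -8], [0, 0, -2, -2], [-4, -8, -2, 10]].
Row-reducing H symmetrically gives the diagonal entries 4, 8, -2, 8.
Counting signs: 3 positive, 1 negative.
H is indefinite, so the origin is a saddle point.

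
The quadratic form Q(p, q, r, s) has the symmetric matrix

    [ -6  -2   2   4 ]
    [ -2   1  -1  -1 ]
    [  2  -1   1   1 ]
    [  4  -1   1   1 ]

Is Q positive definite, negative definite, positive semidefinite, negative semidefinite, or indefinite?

Applying the same elementary operations to the rows and columns of A produces a congruent diagonal matrix with entries -6, 5/3, 0, 2/5.
Counting signs: 2 positive, 1 negative, 1 zero.
Hence Q is indefinite.

indefinite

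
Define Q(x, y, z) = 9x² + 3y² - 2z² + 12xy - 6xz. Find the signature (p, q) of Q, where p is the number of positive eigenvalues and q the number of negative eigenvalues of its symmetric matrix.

(2, 1)

The associated matrix is A = [[9, 6, -3], [6, 3, 0], [-3, 0, -2]].
Row-reducing A symmetrically gives the diagonal entries 9, -1, 1.
That gives 2 positive, 1 negative pivots.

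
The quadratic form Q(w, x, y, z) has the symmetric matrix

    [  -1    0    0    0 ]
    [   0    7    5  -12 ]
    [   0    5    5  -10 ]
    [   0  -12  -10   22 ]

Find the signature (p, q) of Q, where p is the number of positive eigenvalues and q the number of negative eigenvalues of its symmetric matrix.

Congruent diagonalization of A (simultaneous row and column reduction) yields pivots -1, 7, 10/7, 0.
Counting signs: 2 positive, 1 negative, 1 zero.

(2, 1)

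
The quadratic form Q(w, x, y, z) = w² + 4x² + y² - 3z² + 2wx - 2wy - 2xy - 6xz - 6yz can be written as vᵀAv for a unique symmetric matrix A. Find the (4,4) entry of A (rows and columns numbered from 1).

The coefficient of z² in Q is -3, and that is exactly A[4,4].

-3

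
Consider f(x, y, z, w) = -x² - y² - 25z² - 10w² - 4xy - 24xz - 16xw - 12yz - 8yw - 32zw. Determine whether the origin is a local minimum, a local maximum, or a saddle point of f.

saddle point

The Hessian at the origin is H = [[-2, -4, -24, -16], [-4, -2, -12, -8], [-24, -12, -50, -32], [-16, -8, -32, -20]].
Row-reducing H symmetrically gives the diagonal entries -2, 6, 22, 4/11.
That gives 3 positive, 1 negative pivots.
H is indefinite, so the origin is a saddle point.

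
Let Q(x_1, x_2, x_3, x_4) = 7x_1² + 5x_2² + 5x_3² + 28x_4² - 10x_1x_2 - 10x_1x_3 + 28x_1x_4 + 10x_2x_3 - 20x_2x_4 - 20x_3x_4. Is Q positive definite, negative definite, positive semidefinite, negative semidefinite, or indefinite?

The symmetric matrix is A = [[7, -5, -5, 14], [-5, 5, 5, -10], [-5, 5, 5, -10], [14, -10, -10, 28]].
Row-reducing A symmetrically gives the diagonal entries 7, 10/7, 0, 0.
So there are 2 positive, 2 zero pivots.
Hence Q is positive semidefinite.

positive semidefinite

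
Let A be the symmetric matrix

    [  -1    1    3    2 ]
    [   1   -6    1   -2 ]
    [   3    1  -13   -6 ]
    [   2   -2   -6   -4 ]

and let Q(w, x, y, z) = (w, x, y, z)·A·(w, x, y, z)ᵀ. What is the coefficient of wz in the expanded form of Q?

4

The coefficient of wz is A[1,4] + A[4,1] = 2·2 = 4.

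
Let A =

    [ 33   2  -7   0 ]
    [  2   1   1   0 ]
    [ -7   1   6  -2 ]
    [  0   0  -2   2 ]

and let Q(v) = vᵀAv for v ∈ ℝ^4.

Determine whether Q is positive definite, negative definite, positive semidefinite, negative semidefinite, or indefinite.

positive definite

Congruent diagonalization of A (simultaneous row and column reduction) yields pivots 33, 29/33, 64/29, 3/16.
Counting signs: 4 positive.
Hence Q is positive definite.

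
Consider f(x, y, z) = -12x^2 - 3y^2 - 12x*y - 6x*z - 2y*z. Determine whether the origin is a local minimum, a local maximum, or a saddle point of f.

The Hessian at the origin is H = [[-24, -12, -6], [-12, -6, -2], [-6, -2, 0]].
H is indefinite, so the origin is a saddle point.

saddle point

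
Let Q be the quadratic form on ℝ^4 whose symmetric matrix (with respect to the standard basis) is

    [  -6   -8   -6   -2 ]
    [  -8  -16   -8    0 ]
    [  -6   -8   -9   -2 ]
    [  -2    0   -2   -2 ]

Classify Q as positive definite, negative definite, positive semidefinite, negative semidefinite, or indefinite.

negative semidefinite

Applying the same elementary operations to the rows and columns of A produces a congruent diagonal matrix with entries -6, -16/3, -3, 0.
That gives 3 negative, 1 zero pivots.
Hence Q is negative semidefinite.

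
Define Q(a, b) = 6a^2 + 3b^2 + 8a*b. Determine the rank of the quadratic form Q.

2

The symmetric matrix is A = [[6, 4], [4, 3]].
Row-reducing A symmetrically gives the diagonal entries 6, 1/3.
That gives 2 positive pivots.
The rank is the number of nonzero pivots: 2.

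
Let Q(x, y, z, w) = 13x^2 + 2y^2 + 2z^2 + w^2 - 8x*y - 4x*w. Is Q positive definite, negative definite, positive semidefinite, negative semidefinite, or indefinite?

The symmetric matrix is A = [[13, -4, 0, -2], [-4, 2, 0, 0], [0, 0, 2, 0], [-2, 0, 0, 1]].
Applying the same elementary operations to the rows and columns of A produces a congruent diagonal matrix with entries 13, 10/13, 2, 1/5.
Counting signs: 4 positive.
Hence Q is positive definite.

positive definite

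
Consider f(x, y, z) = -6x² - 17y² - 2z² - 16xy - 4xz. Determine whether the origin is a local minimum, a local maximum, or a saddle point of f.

The Hessian at the origin is H = [[-12, -16, -4], [-16, -34, 0], [-4, 0, -4]].
Congruent diagonalization of H (simultaneous row and column reduction) yields pivots -12, -38/3, -8/19.
Counting signs: 3 negative.
H is negative definite, so the origin is a strict local maximum.

local maximum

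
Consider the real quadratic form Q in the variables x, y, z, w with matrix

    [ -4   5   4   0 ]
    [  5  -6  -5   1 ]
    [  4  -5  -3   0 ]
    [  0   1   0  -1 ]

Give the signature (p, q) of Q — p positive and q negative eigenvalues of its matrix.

(2, 2)

Symmetric row and column elimination reduces A to a congruent diagonal form with pivots -4, 1/4, 1, -5.
That gives 2 positive, 2 negative pivots.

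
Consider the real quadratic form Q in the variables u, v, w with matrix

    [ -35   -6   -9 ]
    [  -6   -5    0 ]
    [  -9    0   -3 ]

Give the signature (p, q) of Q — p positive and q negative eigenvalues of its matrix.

Row-reducing A symmetrically gives the diagonal entries -35, -139/35, -12/139.
Counting signs: 3 negative.

(0, 3)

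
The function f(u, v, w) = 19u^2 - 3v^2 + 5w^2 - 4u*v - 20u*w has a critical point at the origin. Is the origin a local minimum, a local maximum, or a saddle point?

The Hessian at the origin is H = [[38, -4, -20], [-4, -6, 0], [-20, 0, 10]].
An LDLᵀ factorisation of H has diagonal entries 38, -122/19, 10/61.
Counting signs: 2 positive, 1 negative.
H is indefinite, so the origin is a saddle point.

saddle point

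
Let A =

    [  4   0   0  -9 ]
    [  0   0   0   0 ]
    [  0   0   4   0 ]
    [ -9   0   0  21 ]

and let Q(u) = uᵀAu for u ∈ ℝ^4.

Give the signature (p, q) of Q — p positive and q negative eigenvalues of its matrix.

(3, 0)

Applying the same elementary operations to the rows and columns of A produces a congruent diagonal matrix with entries 4, 0, 4, 3/4.
That gives 3 positive, 1 zero pivots.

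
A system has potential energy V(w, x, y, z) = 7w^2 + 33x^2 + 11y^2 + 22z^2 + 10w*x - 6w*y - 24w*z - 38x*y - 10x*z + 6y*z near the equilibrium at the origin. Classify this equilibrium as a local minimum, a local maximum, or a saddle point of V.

local minimum

The Hessian at the origin is H = [[14, 10, -6, -24], [10, 66, -38, -10], [-6, -38, 22, 6], [-24, -10, 6, 44]].
Symmetric row and column elimination reduces H to a congruent diagonal form with pivots 14, 412/7, 12/103, 5/3.
That gives 4 positive pivots.
H is positive definite, so the origin is a strict local minimum.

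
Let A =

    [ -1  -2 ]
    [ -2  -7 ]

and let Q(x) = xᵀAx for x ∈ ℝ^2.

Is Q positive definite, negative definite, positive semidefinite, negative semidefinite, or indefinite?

negative definite

Leading principal minors: Δ_1 = -1, Δ_2 = 3.
The signs alternate starting with Δ_1 < 0, so by Sylvester's criterion Q is negative definite.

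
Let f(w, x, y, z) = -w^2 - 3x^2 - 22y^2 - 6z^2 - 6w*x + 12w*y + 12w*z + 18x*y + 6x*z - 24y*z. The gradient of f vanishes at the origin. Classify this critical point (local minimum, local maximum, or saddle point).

saddle point

The Hessian at the origin is H = [[-2, -6, 12, 12], [-6, -6, 18, 6], [12, 18, -44, -24], [12, 6, -24, -12]].
An LDLᵀ factorisation of H has diagonal entries -2, 12, 1, -24.
So there are 2 positive, 2 negative pivots.
H is indefinite, so the origin is a saddle point.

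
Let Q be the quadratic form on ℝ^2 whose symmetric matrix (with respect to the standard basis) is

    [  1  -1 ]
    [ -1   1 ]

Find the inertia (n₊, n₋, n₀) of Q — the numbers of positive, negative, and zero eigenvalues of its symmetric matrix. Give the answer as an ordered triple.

(1, 0, 1)

Symmetric row and column elimination reduces A to a congruent diagonal form with pivots 1, 0.
That gives 1 positive, 1 zero pivots.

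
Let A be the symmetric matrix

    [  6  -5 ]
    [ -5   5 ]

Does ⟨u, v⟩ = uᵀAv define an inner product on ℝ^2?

yes

Congruent diagonalization of A (simultaneous row and column reduction) yields pivots 6, 5/6.
So there are 2 positive pivots.
Hence Q is positive definite.
⟨·,·⟩ is an inner product exactly when A is positive definite.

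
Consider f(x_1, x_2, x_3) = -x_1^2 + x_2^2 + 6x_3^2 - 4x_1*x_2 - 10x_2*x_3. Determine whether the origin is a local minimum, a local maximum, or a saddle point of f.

saddle point

The Hessian at the origin is H = [[-2, -4, 0], [-4, 2, -10], [0, -10, 12]].
An LDLᵀ factorisation of H has diagonal entries -2, 10, 2.
Counting signs: 2 positive, 1 negative.
H is indefinite, so the origin is a saddle point.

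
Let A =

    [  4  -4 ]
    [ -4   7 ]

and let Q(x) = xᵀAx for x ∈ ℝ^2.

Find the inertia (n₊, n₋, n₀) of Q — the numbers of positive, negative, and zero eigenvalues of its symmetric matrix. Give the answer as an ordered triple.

(2, 0, 0)

An LDLᵀ factorisation of A has diagonal entries 4, 3.
Counting signs: 2 positive.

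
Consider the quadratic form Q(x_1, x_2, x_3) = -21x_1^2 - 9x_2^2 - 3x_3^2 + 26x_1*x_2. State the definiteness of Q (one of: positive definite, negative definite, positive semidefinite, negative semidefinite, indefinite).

negative definite

The symmetric matrix of Q is A = [[-21, 13, 0], [13, -9, 0], [0, 0, -3]].
Leading principal minors: Δ_1 = -21, Δ_2 = 20, Δ_3 = -60.
The signs alternate starting with Δ_1 < 0, so by Sylvester's criterion Q is negative definite.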